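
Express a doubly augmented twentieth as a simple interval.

Subtracting seven from the interval number removes an octave: 20 − 14 = 6.
Quality carries through unchanged, so the simple form is a doubly augmented sixth.

AA6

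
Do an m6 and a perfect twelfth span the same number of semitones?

A minor sixth spans 8 semitones; a perfect twelfth spans 19 semitones. They differ by 11.

No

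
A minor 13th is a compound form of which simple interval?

m6

Each octave removed subtracts seven from the number: 13 − 7 = 6.
That makes a minor thirteenth a compound minor sixth — an octave plus a minor sixth.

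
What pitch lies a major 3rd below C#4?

A3

The third takes the letter from C down to A.
A major third spans 4 semitones, so from C#4 the target pitch is A3.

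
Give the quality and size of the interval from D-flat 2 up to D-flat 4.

P15

D to D is the same letter name, plus 2 octaves — that makes it a fifteenth of some quality.
Db2 to Db4 is 24 semitones, matching the perfect fifteenth exactly, so the quality is perfect.
(Equivalently, a compound perfect octave: a perfect octave plus an octave.)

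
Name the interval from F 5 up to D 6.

major sixth

F to D spans six letter names (F-G-A-B-C-D) — that makes it a sixth of some quality.
F5 to D6 is 9 semitones, matching the major sixth exactly, so the quality is major.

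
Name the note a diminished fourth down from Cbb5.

Counting four letter names down from C lands on G.
A diminished fourth is 4 semitones; 4 semitones down from Cbb5 gives Gb4.

Gb4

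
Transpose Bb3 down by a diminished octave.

B2

An octave keeps the letter name B, an octave down from B.
A diminished octave is 11 semitones; 11 semitones down from Bb3 gives B2.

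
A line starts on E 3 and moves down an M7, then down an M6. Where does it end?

A flat 1

A major seventh down from E3 is F2.
Down a major sixth from F2: Ab1 (9 semitones down).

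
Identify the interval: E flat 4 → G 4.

major third

E to G spans three letter names (E-F-G), so the interval is some kind of third.
Eb4 to G4 is 4 semitones, matching the major third exactly, so the quality is major.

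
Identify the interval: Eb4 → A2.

Descending from Eb4 to A2 is the same interval as ascending A2 to Eb4.
A to E spans five letter names (A-B-C-D-E), plus an octave — that makes it a twelfth of some quality.
A perfect twelfth would be 19 semitones; A2 to Eb4 is 18, one semitone narrower, so the interval is diminished.
(Equivalently, a compound diminished fifth: a diminished fifth plus an octave.)

diminished 12th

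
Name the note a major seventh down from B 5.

C 5

Seven letter names down from B: C.
A major seventh is 11 semitones; 11 semitones down from B5 gives C5.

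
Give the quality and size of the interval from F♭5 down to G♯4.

Descending from Fb5 to G#4 is the same interval as ascending G#4 to Fb5.
G to F spans seven letter names (G-A-B-C-D-E-F), so the interval is some kind of seventh.
The major seventh is 11 semitones; here we have 8, three semitones narrower: doubly diminished.

doubly diminished seventh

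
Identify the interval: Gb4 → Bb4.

G to B spans three letter names (G-A-B), so the interval is some kind of third.
Counting semitones, Gb4→Bb4 is 4, which is the major third.

major third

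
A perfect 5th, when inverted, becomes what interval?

Interval numbers invert to sum to nine: 5 + 4 = 9, so a fifth inverts to a fourth.
The quality also flips — perfect stays perfect — giving a perfect fourth.

perfect fourth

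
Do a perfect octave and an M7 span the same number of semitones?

No

A perfect octave spans 12 semitones; a major seventh spans 11 semitones. They differ by 1.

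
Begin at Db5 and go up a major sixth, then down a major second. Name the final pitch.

Ab5

A major sixth up from Db5 is Bb5.
Bb5 down a major second → Ab5 (2 semitones).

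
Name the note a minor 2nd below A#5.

Two letter names down from A: G.
A minor second spans 1 semitone, so from A#5 the target pitch is G##5.

G##5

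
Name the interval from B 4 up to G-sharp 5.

major 6th

B to G spans six letter names (B-C-D-E-F-G) — that makes it a sixth of some quality.
B4 to G#5 is 9 semitones, matching the major sixth exactly, so the quality is major.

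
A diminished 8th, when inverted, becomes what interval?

augmented unison

Inverted interval numbers add to nine, so an octave pairs with a unison (8 + 1 = 9).
And diminished becomes augmented under inversion, so we get an augmented unison.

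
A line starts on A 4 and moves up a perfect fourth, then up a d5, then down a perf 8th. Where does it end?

A flat 4

A perfect fourth up from A4 is D5.
A diminished fifth up from D5 is Ab5.
Down a perfect octave from Ab5: Ab4 (12 semitones down).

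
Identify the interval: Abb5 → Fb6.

major sixth

A to F spans six letter names (A-B-C-D-E-F), so the interval is some kind of sixth.
Abb5 to Fb6 is 9 semitones, matching the major sixth exactly, so the quality is major.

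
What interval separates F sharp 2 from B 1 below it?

Descending from F#2 to B1 is the same interval as ascending B1 to F#2.
B to F spans five letter names (B-C-D-E-F), so the interval is some kind of fifth.
The perfect fifth spans 7 semitones, and B1 to F#2 is exactly 7 semitones — so this is a perfect fifth.

P5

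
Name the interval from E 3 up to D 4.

minor seventh

E to D spans seven letter names (E-F-G-A-B-C-D): a seventh.
E3 to D4 is 10 semitones, a half step short of the major seventh (11), so this is minor.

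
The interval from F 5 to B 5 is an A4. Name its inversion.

The rule of nine gives the new number: 9 − 4 = 5, so a fourth becomes a fifth.
The quality also flips — augmented becomes diminished — giving a diminished fifth.

diminished 5th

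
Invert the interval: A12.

First reduce the compound augmented twelfth to its simple form, an augmented fifth.
The rule of nine gives the new number: 9 − 5 = 4, so a fifth becomes a fourth.
Quality inverts too: augmented becomes diminished. That makes the inversion a diminished fourth.

d4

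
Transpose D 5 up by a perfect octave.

For an octave the letter name doesn't change: still D, an octave up.
A perfect octave spans 12 semitones, so from D5 the target pitch is D6.

D 6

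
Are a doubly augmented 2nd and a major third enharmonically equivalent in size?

A doubly augmented second = 4 semitones = a major third; enharmonically equal.

Yes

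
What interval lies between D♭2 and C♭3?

minor 7th

D to C spans seven letter names (D-E-F-G-A-B-C): a seventh.
A major seventh would be 11 semitones, but Db2 to Cb3 is 10 — one semitone narrower, making it a minor seventh.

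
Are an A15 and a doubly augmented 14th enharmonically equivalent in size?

An augmented fifteenth = 25 semitones = a doubly augmented fourteenth; enharmonically equal.

Yes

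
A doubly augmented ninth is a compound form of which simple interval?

AA2

Subtracting seven from the interval number removes an octave: 9 − 7 = 2.
Quality carries through unchanged, so the simple form is a doubly augmented second.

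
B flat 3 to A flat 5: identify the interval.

B to A spans seven letter names (B-C-D-E-F-G-A), plus an octave: a fourteenth.
Bb3 to Ab5 is 22 semitones, a half step short of the major fourteenth (23), so this is minor.
(Equivalently, a compound minor seventh: a minor seventh plus an octave.)

m14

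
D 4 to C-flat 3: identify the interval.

A9

Descending from D4 to Cb3 is the same interval as ascending Cb3 to D4.
C to D spans two letter names (C-D), plus an octave: a ninth.
Cb3 to D4 spans 15 semitones — one semitone wider than the major ninth (14) — giving an augmented ninth.
(Equivalently, a compound augmented second: an augmented second plus an octave.)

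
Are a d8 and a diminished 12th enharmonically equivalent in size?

11 semitones (diminished octave) vs 18 semitones (diminished twelfth): not equal.

No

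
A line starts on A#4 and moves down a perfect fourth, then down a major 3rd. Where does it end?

C#4

A perfect fourth down from A#4 is E#4.
A major third down from E#4 is C#4.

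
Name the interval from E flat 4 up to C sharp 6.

E to C spans six letter names (E-F-G-A-B-C), plus an octave — that makes it a thirteenth of some quality.
Eb4 to C#6 spans 22 semitones — one semitone wider than the major thirteenth (21) — giving an augmented thirteenth.
(Equivalently, a compound augmented sixth: an augmented sixth plus an octave.)

augmented thirteenth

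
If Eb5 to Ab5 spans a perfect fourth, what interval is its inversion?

The rule of nine gives the new number: 9 − 4 = 5, so a fourth becomes a fifth.
The quality also flips — perfect stays perfect — giving a perfect fifth.

perfect fifth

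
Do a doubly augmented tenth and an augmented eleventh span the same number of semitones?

Yes

Both span 18 semitones: a doubly augmented tenth and an augmented eleventh are the same chromatic distance.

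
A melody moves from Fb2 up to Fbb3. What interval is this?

F to F is the same letter name, plus an octave, so the interval is some kind of octave.
A perfect octave would be 12 semitones; Fb2 to Fbb3 is 11, one semitone narrower, so the interval is diminished.

diminished octave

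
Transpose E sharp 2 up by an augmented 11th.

The eleventh's letter: E up four letter names plus an octave → A.
An augmented eleventh spans 18 semitones, so from E#2 the target pitch is A##3.

A double-sharp 3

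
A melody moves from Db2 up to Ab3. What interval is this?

perfect twelfth

D to A spans five letter names (D-E-F-G-A), plus an octave — that makes it a twelfth of some quality.
Db2 to Ab3 is 19 semitones, matching the perfect twelfth exactly, so the quality is perfect.
(Equivalently, a compound perfect fifth: a perfect fifth plus an octave.)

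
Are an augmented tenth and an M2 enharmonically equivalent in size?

No

An augmented tenth spans 17 semitones; a major second spans 2 semitones. They differ by 15.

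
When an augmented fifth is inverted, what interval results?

diminished fourth

Inverted interval numbers add to nine, so a fifth pairs with a fourth (5 + 4 = 9).
The quality also flips — augmented becomes diminished — giving a diminished fourth.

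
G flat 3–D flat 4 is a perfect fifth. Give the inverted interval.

Inverted interval numbers add to nine, so a fifth pairs with a fourth (5 + 4 = 9).
And perfect stays perfect under inversion, so we get a perfect fourth.

perfect 4th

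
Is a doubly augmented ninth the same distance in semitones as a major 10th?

A doubly augmented ninth spans 16 semitones, and a major tenth also spans 16 semitones — they're enharmonic.

Yes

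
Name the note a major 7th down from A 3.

B-flat 2

Counting seven letter names down from A lands on B.
A major seventh spans 11 semitones, so from A3 the target pitch is Bb2.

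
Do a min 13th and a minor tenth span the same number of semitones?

No

A minor thirteenth is 20 semitones but a minor tenth is 15 semitones — different sizes.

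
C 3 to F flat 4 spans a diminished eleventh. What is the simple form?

Each octave removed subtracts seven from the number: 11 − 7 = 4.
So a diminished eleventh is an octave plus a diminished fourth. The quality is unchanged.

diminished fourth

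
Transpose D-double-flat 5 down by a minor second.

C-flat 5

Two letter names down from D: C.
Moving 1 semitone down from Dbb5 (the size of a minor second) reaches Cb5.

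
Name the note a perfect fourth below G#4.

The fourth takes the letter from G down to D.
Moving 5 semitones down from G#4 (the size of a perfect fourth) reaches D#4.

D#4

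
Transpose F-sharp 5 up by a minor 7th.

Counting seven letter names up from F lands on E.
A minor seventh is 10 semitones; 10 semitones up from F#5 gives E6.

E 6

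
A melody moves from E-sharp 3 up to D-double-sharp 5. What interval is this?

major fourteenth

E to D spans seven letter names (E-F-G-A-B-C-D), plus an octave: a fourteenth.
E#3 to D##5 is 23 semitones, matching the major fourteenth exactly, so the quality is major.
(Equivalently, a compound major seventh: a major seventh plus an octave.)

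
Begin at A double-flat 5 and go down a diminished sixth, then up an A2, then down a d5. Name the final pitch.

A diminished sixth down from Abb5 is C5.
C5 up an augmented second → D#5 (3 semitones).
D#5 down a diminished fifth → G##4 (6 semitones).

G double-sharp 4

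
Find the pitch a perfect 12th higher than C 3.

G 4

Five letters up from C (plus an octave) reaches G.
A perfect twelfth is 19 semitones; 19 semitones up from C3 gives G4.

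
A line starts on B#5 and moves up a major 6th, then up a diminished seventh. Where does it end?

F#7

Up a major sixth from B#5: G##6 (9 semitones up).
Up a diminished seventh from G##6: F#7 (9 semitones up).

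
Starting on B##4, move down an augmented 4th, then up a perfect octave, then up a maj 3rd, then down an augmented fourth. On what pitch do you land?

E#5

An augmented fourth down from B##4 is F##4.
Up a perfect octave from F##4: F##5 (12 semitones up).
F##5 up a major third → A##5 (4 semitones).
A##5 down an augmented fourth → E#5 (6 semitones).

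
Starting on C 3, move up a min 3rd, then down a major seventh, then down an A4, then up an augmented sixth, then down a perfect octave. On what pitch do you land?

A flat 1

Up a minor third from C3: Eb3 (3 semitones up).
Eb3 down a major seventh → Fb2 (11 semitones).
Down an augmented fourth from Fb2: Cbb2 (6 semitones down).
Cbb2 up an augmented sixth → Ab2 (10 semitones).
Ab2 down a perfect octave → Ab1 (12 semitones).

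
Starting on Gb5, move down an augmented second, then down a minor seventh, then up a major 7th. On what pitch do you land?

Down an augmented second from Gb5: Fbb5 (3 semitones down).
Fbb5 down a minor seventh → Gbb4 (10 semitones).
Up a major seventh from Gbb4: Fb5 (11 semitones up).

Fb5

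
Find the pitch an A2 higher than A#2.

B##2

The second takes the letter from A up to B.
An augmented second spans 3 semitones, so from A#2 the target pitch is B##2.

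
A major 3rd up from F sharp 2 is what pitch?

The third takes the letter from F up to A.
A major third spans 4 semitones, so from F#2 the target pitch is A#2.

A sharp 2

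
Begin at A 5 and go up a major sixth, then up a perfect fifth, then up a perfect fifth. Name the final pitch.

A5 up a major sixth → F#6 (9 semitones).
Up a perfect fifth from F#6: C#7 (7 semitones up).
A perfect fifth up from C#7 is G#7.

G sharp 7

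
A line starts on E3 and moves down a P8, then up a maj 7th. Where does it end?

D#3

Down a perfect octave from E3: E2 (12 semitones down).
Up a major seventh from E2: D#3 (11 semitones up).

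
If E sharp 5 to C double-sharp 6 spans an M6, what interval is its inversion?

minor 3rd

Interval numbers invert to sum to nine: 6 + 3 = 9, so a sixth inverts to a third.
The quality also flips — major becomes minor — giving a minor third.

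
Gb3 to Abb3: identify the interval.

minor 2nd

G to A spans two letter names (G-A), so the interval is some kind of second.
Gb3 to Abb3 is 1 semitone, a half step short of the major second (2), so this is minor.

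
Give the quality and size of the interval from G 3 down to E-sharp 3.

Descending from G3 to E#3 is the same interval as ascending E#3 to G3.
E to G spans three letter names (E-F-G): a third.
A major third would be 4 semitones; E#3 to G3 is 2, two semitones narrower, so the interval is diminished.

d3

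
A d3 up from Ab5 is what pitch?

Cbb6

The third takes the letter from A up to C.
Moving 2 semitones up from Ab5 (the size of a diminished third) reaches Cbb6.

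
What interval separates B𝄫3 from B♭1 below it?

diminished 15th

Descending from Bbb3 to Bb1 is the same interval as ascending Bb1 to Bbb3.
B to B is the same letter name, plus 2 octaves, so the interval is some kind of fifteenth.
The perfect fifteenth is 24 semitones; here we have 23, one semitone narrower: diminished.
(Equivalently, a compound diminished octave: a diminished octave plus an octave.)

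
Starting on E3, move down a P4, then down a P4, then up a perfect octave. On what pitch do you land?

F#3

A perfect fourth down from E3 is B2.
B2 down a perfect fourth → F#2 (5 semitones).
Up a perfect octave from F#2: F#3 (12 semitones up).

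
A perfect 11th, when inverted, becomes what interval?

perfect fifth

First reduce the compound perfect eleventh to its simple form, a perfect fourth.
Interval numbers invert to sum to nine: 4 + 5 = 9, so a fourth inverts to a fifth.
And perfect stays perfect under inversion, so we get a perfect fifth.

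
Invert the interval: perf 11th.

First reduce the compound perfect eleventh to its simple form, a perfect fourth.
Interval numbers invert to sum to nine: 4 + 5 = 9, so a fourth inverts to a fifth.
The quality also flips — perfect stays perfect — giving a perfect fifth.

P5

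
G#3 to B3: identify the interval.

minor third

G to B spans three letter names (G-A-B), so the interval is some kind of third.
G#3 to B3 is 3 semitones, a half step short of the major third (4), so this is minor.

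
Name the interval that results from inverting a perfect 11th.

perfect fifth

First reduce the compound perfect eleventh to its simple form, a perfect fourth.
The rule of nine gives the new number: 9 − 4 = 5, so a fourth becomes a fifth.
Quality inverts too: perfect stays perfect. That makes the inversion a perfect fifth.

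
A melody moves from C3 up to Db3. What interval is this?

m2

C to D spans two letter names (C-D), so the interval is some kind of second.
C3 to Db3 is 1 semitone, a half step short of the major second (2), so this is minor.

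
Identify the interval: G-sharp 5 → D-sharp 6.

perfect fifth

G to D spans five letter names (G-A-B-C-D): a fifth.
G#5 to D#6 is 7 semitones, matching the perfect fifth exactly, so the quality is perfect.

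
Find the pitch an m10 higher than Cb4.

Counting three letter names plus an octave up from C lands on E.
A minor tenth spans 15 semitones, so from Cb4 the target pitch is Ebb5.

Ebb5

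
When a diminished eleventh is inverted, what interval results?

First reduce the compound diminished eleventh to its simple form, a diminished fourth.
Interval numbers invert to sum to nine: 4 + 5 = 9, so a fourth inverts to a fifth.
The quality also flips — diminished becomes augmented — giving an augmented fifth.

A5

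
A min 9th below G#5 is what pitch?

F##4

The ninth's letter: G down two letter names plus an octave → F.
Moving 13 semitones down from G#5 (the size of a minor ninth) reaches F##4.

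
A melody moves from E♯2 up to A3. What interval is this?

diminished 11th

E to A spans four letter names (E-F-G-A), plus an octave — that makes it an eleventh of some quality.
E#2 to A3 spans 16 semitones — one semitone narrower than the perfect eleventh (17) — giving a diminished eleventh.
(Equivalently, a compound diminished fourth: a diminished fourth plus an octave.)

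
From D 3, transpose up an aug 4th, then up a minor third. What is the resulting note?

B 3

An augmented fourth up from D3 is G#3.
A minor third up from G#3 is B3.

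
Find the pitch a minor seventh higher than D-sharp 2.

C-sharp 3

The seventh takes the letter from D up to C.
A minor seventh is 10 semitones; 10 semitones up from D#2 gives C#3.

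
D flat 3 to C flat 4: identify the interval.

minor seventh

D to C spans seven letter names (D-E-F-G-A-B-C), so the interval is some kind of seventh.
Db3 to Cb4 is 10 semitones, a half step short of the major seventh (11), so this is minor.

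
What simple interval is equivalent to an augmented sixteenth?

Take out 2 octaves (14 from the number): 16 − 14 = 2.
That makes an augmented sixteenth a compound augmented second — 2 octaves plus an augmented second.

augmented 2nd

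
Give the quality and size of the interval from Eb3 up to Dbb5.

diminished 14th

E to D spans seven letter names (E-F-G-A-B-C-D), plus an octave, so the interval is some kind of fourteenth.
Eb3 to Dbb5 spans 21 semitones — two semitones narrower than the major fourteenth (23) — giving a diminished fourteenth.
(Equivalently, a compound diminished seventh: a diminished seventh plus an octave.)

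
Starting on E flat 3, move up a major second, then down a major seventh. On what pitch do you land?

Up a major second from Eb3: F3 (2 semitones up).
F3 down a major seventh → Gb2 (11 semitones).

G flat 2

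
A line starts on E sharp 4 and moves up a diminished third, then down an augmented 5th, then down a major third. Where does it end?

A double-flat 3

Up a diminished third from E#4: G4 (2 semitones up).
Down an augmented fifth from G4: Cb4 (8 semitones down).
Down a major third from Cb4: Abb3 (4 semitones down).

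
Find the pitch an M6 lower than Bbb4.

Dbb4

Counting six letter names down from B lands on D.
Moving 9 semitones down from Bbb4 (the size of a major sixth) reaches Dbb4.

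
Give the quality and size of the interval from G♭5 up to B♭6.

major 10th

G to B spans three letter names (G-A-B), plus an octave: a tenth.
The major tenth spans 16 semitones, and Gb5 to Bb6 is exactly 16 semitones — so this is a major tenth.
(Equivalently, a compound major third: a major third plus an octave.)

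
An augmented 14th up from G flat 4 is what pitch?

Seven letters up from G (plus an octave) reaches F.
An augmented fourteenth is 24 semitones; 24 semitones up from Gb4 gives F#6.

F sharp 6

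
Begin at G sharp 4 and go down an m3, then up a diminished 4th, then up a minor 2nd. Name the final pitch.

B flat 4

G#4 down a minor third → E#4 (3 semitones).
Up a diminished fourth from E#4: A4 (4 semitones up).
Up a minor second from A4: Bb4 (1 semitone up).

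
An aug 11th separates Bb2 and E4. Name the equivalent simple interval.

Each octave removed subtracts seven from the number: 11 − 7 = 4.
Quality carries through unchanged, so the simple form is an augmented fourth.

augmented fourth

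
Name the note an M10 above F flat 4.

A flat 5

Counting three letter names plus an octave up from F lands on A.
A major tenth spans 16 semitones, so from Fb4 the target pitch is Ab5.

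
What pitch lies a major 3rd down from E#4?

C#4

Counting three letter names down from E lands on C.
A major third is 4 semitones; 4 semitones down from E#4 gives C#4.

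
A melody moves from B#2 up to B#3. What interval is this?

B to B is the same letter name, plus an octave — that makes it an octave of some quality.
Counting semitones, B#2→B#3 is 12, which is the perfect octave.

perfect octave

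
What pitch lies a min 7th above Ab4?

Gb5

The seventh takes the letter from A up to G.
A minor seventh is 10 semitones; 10 semitones up from Ab4 gives Gb5.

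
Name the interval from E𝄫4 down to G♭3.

Descending from Ebb4 to Gb3 is the same interval as ascending Gb3 to Ebb4.
G to E spans six letter names (G-A-B-C-D-E): a sixth.
Gb3 to Ebb4 is 8 semitones, a half step short of the major sixth (9), so this is minor.

minor sixth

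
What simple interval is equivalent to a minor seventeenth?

minor third

Subtracting seven from the interval number removes an octave: 17 − 14 = 3.
Quality carries through unchanged, so the simple form is a minor third.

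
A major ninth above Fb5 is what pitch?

Gb6

Counting two letter names plus an octave up from F lands on G.
A major ninth spans 14 semitones, so from Fb5 the target pitch is Gb6.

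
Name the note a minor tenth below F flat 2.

D flat 1

Counting three letter names plus an octave down from F lands on D.
A minor tenth is 15 semitones; 15 semitones down from Fb2 gives Db1.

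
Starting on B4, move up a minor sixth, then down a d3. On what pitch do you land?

B4 up a minor sixth → G5 (8 semitones).
Down a diminished third from G5: E#5 (2 semitones down).

E#5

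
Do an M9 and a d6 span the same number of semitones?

No

A major ninth is 14 semitones but a diminished sixth is 7 semitones — different sizes.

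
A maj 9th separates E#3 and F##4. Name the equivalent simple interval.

Take out an octave (7 from the number): 9 − 7 = 2.
That makes a major ninth a compound major second — an octave plus a major second.

M2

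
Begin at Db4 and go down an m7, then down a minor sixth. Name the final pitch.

G2

Down a minor seventh from Db4: Eb3 (10 semitones down).
A minor sixth down from Eb3 is G2.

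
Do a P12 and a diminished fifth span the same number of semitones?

No

A perfect twelfth spans 19 semitones; a diminished fifth spans 6 semitones. They differ by 13.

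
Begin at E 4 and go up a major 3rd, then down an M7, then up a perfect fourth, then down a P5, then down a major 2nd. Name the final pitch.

F 3

Up a major third from E4: G#4 (4 semitones up).
G#4 down a major seventh → A3 (11 semitones).
Up a perfect fourth from A3: D4 (5 semitones up).
A perfect fifth down from D4 is G3.
A major second down from G3 is F3.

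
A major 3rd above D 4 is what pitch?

Counting three letter names up from D lands on F.
A major third is 4 semitones; 4 semitones up from D4 gives F#4.

F sharp 4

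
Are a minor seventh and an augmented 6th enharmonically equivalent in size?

Both span 10 semitones: a minor seventh and an augmented sixth are the same chromatic distance.

Yes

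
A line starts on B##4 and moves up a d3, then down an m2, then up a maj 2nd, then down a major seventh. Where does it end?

E#4

B##4 up a diminished third → D#5 (2 semitones).
D#5 down a minor second → C##5 (1 semitone).
C##5 up a major second → D##5 (2 semitones).
A major seventh down from D##5 is E#4.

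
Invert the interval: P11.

First reduce the compound perfect eleventh to its simple form, a perfect fourth.
Inverted interval numbers add to nine, so a fourth pairs with a fifth (4 + 5 = 9).
The quality also flips — perfect stays perfect — giving a perfect fifth.

P5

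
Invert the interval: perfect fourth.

Inverted interval numbers add to nine, so a fourth pairs with a fifth (4 + 5 = 9).
And perfect stays perfect under inversion, so we get a perfect fifth.

P5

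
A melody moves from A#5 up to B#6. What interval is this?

A to B spans two letter names (A-B), plus an octave — that makes it a ninth of some quality.
The major ninth spans 14 semitones, and A#5 to B#6 is exactly 14 semitones — so this is a major ninth.
(Equivalently, a compound major second: a major second plus an octave.)

major ninth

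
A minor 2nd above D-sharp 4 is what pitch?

E 4

Two letter names up from D: E.
Moving 1 semitone up from D#4 (the size of a minor second) reaches E4.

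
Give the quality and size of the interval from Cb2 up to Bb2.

major seventh

C to B spans seven letter names (C-D-E-F-G-A-B) — that makes it a seventh of some quality.
The major seventh spans 11 semitones, and Cb2 to Bb2 is exactly 11 semitones — so this is a major seventh.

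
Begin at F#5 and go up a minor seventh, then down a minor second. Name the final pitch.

A minor seventh up from F#5 is E6.
A minor second down from E6 is D#6.

D#6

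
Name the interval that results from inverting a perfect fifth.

perfect 4th

The rule of nine gives the new number: 9 − 5 = 4, so a fifth becomes a fourth.
The quality also flips — perfect stays perfect — giving a perfect fourth.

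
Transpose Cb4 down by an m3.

Three letter names down from C: A.
A minor third spans 3 semitones, so from Cb4 the target pitch is Ab3.

Ab3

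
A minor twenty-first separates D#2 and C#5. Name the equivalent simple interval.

Subtracting seven from the interval number removes an octave: 21 − 14 = 7.
Quality carries through unchanged, so the simple form is a minor seventh.

minor 7th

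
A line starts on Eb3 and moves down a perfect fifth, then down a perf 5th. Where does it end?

Db2

A perfect fifth down from Eb3 is Ab2.
Down a perfect fifth from Ab2: Db2 (7 semitones down).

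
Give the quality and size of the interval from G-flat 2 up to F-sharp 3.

A7

G to F spans seven letter names (G-A-B-C-D-E-F), so the interval is some kind of seventh.
A major seventh would be 11 semitones; Gb2 to F#3 is 12, one semitone wider, so the interval is augmented.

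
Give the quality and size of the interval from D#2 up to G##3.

augmented eleventh

D to G spans four letter names (D-E-F-G), plus an octave — that makes it an eleventh of some quality.
The perfect eleventh is 17 semitones; here we have 18, one semitone wider: augmented.
(Equivalently, a compound augmented fourth: an augmented fourth plus an octave.)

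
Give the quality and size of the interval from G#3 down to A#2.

m7

Descending from G#3 to A#2 is the same interval as ascending A#2 to G#3.
A to G spans seven letter names (A-B-C-D-E-F-G): a seventh.
A major seventh would be 11 semitones, but A#2 to G#3 is 10 — one semitone narrower, making it a minor seventh.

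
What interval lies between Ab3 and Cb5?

m10

A to C spans three letter names (A-B-C), plus an octave, so the interval is some kind of tenth.
At 15 semitones, Ab3→Cb5 falls one short of a major tenth: minor.
(Equivalently, a compound minor third: a minor third plus an octave.)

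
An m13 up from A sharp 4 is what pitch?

The thirteenth's letter: A up six letter names plus an octave → F.
A minor thirteenth is 20 semitones; 20 semitones up from A#4 gives F#6.

F sharp 6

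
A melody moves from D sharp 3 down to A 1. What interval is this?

augmented eleventh

Descending from D#3 to A1 is the same interval as ascending A1 to D#3.
A to D spans four letter names (A-B-C-D), plus an octave, so the interval is some kind of eleventh.
A1 to D#3 spans 18 semitones — one semitone wider than the perfect eleventh (17) — giving an augmented eleventh.
(Equivalently, a compound augmented fourth: an augmented fourth plus an octave.)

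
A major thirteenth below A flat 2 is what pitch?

C flat 1

Counting six letter names plus an octave down from A lands on C.
Moving 21 semitones down from Ab2 (the size of a major thirteenth) reaches Cb1.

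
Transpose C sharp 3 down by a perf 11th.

Counting four letter names plus an octave down from C lands on G.
Moving 17 semitones down from C#3 (the size of a perfect eleventh) reaches G#1.

G sharp 1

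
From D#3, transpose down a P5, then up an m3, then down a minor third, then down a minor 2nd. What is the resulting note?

Down a perfect fifth from D#3: G#2 (7 semitones down).
Up a minor third from G#2: B2 (3 semitones up).
B2 down a minor third → G#2 (3 semitones).
G#2 down a minor second → F##2 (1 semitone).

F##2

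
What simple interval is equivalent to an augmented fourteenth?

augmented 7th

Each octave removed subtracts seven from the number: 14 − 7 = 7.
So an augmented fourteenth is an octave plus an augmented seventh. The quality is unchanged.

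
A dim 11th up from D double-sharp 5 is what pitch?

G sharp 6

The eleventh's letter: D up four letter names plus an octave → G.
A diminished eleventh spans 16 semitones, so from D##5 the target pitch is G#6.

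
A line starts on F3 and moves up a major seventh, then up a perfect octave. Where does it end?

E5

F3 up a major seventh → E4 (11 semitones).
Up a perfect octave from E4: E5 (12 semitones up).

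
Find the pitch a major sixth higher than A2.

F#3

The sixth takes the letter from A up to F.
A major sixth spans 9 semitones, so from A2 the target pitch is F#3.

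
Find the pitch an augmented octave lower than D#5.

D4

The letter stays D (same as the start), shifted an octave down.
Moving 13 semitones down from D#5 (the size of an augmented octave) reaches D4.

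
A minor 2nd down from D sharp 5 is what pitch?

The second takes the letter from D down to C.
A minor second spans 1 semitone, so from D#5 the target pitch is C##5.

C double-sharp 5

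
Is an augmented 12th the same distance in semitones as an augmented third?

An augmented twelfth spans 20 semitones; an augmented third spans 5 semitones. They differ by 15.

No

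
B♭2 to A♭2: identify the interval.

Descending from Bb2 to Ab2 is the same interval as ascending Ab2 to Bb2.
A to B spans two letter names (A-B), so the interval is some kind of second.
Counting semitones, Ab2→Bb2 is 2, which is the major second.

major second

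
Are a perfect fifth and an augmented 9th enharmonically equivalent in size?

No

7 semitones (perfect fifth) vs 15 semitones (augmented ninth): not equal.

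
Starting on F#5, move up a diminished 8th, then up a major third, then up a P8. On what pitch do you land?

A7

F#5 up a diminished octave → F6 (11 semitones).
Up a major third from F6: A6 (4 semitones up).
Up a perfect octave from A6: A7 (12 semitones up).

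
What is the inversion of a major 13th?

minor 3rd

First reduce the compound major thirteenth to its simple form, a major sixth.
The rule of nine gives the new number: 9 − 6 = 3, so a sixth becomes a third.
The quality also flips — major becomes minor — giving a minor third.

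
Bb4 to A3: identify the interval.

m9

Descending from Bb4 to A3 is the same interval as ascending A3 to Bb4.
A to B spans two letter names (A-B), plus an octave — that makes it a ninth of some quality.
A major ninth would be 14 semitones, but A3 to Bb4 is 13 — one semitone narrower, making it a minor ninth.
(Equivalently, a compound minor second: a minor second plus an octave.)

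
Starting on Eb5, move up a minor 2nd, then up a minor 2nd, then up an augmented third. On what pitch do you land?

A minor second up from Eb5 is Fb5.
Up a minor second from Fb5: Gbb5 (1 semitone up).
Gbb5 up an augmented third → Bb5 (5 semitones).

Bb5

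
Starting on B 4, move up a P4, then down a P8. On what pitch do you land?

E 4

A perfect fourth up from B4 is E5.
Down a perfect octave from E5: E4 (12 semitones down).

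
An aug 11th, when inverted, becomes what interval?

First reduce the compound augmented eleventh to its simple form, an augmented fourth.
Inverted interval numbers add to nine, so a fourth pairs with a fifth (4 + 5 = 9).
And augmented becomes diminished under inversion, so we get a diminished fifth.

diminished 5th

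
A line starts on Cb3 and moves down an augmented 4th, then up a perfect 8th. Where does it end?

Down an augmented fourth from Cb3: Gbb2 (6 semitones down).
Gbb2 up a perfect octave → Gbb3 (12 semitones).

Gbb3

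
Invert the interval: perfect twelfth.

First reduce the compound perfect twelfth to its simple form, a perfect fifth.
The rule of nine gives the new number: 9 − 5 = 4, so a fifth becomes a fourth.
And perfect stays perfect under inversion, so we get a perfect fourth.

perfect fourth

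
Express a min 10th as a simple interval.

Take out an octave (7 from the number): 10 − 7 = 3.
That makes a minor tenth a compound minor third — an octave plus a minor third.

m3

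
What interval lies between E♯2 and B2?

diminished fifth

E to B spans five letter names (E-F-G-A-B): a fifth.
E#2 to B2 spans 6 semitones — one semitone narrower than the perfect fifth (7) — giving a diminished fifth.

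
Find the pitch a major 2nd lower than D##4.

The second takes the letter from D down to C.
A major second is 2 semitones; 2 semitones down from D##4 gives C##4.

C##4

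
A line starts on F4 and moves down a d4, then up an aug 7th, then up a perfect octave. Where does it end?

B##5

Down a diminished fourth from F4: C#4 (4 semitones down).
Up an augmented seventh from C#4: B##4 (12 semitones up).
B##4 up a perfect octave → B##5 (12 semitones).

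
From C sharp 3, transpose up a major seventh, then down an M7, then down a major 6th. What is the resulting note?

E 2

C#3 up a major seventh → B#3 (11 semitones).
A major seventh down from B#3 is C#3.
A major sixth down from C#3 is E2.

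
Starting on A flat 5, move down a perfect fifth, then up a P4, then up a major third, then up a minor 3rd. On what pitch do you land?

D flat 6

Down a perfect fifth from Ab5: Db5 (7 semitones down).
Up a perfect fourth from Db5: Gb5 (5 semitones up).
A major third up from Gb5 is Bb5.
A minor third up from Bb5 is Db6.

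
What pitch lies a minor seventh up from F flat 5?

E double-flat 6

The seventh takes the letter from F up to E.
A minor seventh spans 10 semitones, so from Fb5 the target pitch is Ebb6.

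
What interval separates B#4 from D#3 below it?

major thirteenth

Descending from B#4 to D#3 is the same interval as ascending D#3 to B#4.
D to B spans six letter names (D-E-F-G-A-B), plus an octave — that makes it a thirteenth of some quality.
D#3 to B#4 is 21 semitones, matching the major thirteenth exactly, so the quality is major.
(Equivalently, a compound major sixth: a major sixth plus an octave.)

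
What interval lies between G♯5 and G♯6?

G to G is the same letter name, plus an octave, so the interval is some kind of octave.
Counting semitones, G#5→G#6 is 12, which is the perfect octave.

perfect octave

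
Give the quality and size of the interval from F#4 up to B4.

F to B spans four letter names (F-G-A-B), so the interval is some kind of fourth.
The perfect fourth spans 5 semitones, and F#4 to B4 is exactly 5 semitones — so this is a perfect fourth.

perfect 4th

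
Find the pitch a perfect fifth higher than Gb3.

The fifth takes the letter from G up to D.
A perfect fifth spans 7 semitones, so from Gb3 the target pitch is Db4.

Db4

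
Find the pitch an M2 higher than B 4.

C sharp 5

Two letter names up from B: C.
Moving 2 semitones up from B4 (the size of a major second) reaches C#5.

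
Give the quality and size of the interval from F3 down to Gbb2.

augmented seventh

Descending from F3 to Gbb2 is the same interval as ascending Gbb2 to F3.
G to F spans seven letter names (G-A-B-C-D-E-F) — that makes it a seventh of some quality.
Gbb2 to F3 spans 12 semitones — one semitone wider than the major seventh (11) — giving an augmented seventh.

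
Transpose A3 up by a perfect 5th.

E4

Counting five letter names up from A lands on E.
Moving 7 semitones up from A3 (the size of a perfect fifth) reaches E4.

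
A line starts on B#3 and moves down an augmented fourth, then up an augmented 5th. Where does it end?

C##4

B#3 down an augmented fourth → F#3 (6 semitones).
An augmented fifth up from F#3 is C##4.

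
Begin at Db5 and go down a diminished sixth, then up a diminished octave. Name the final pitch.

Down a diminished sixth from Db5: F#4 (7 semitones down).
Up a diminished octave from F#4: F5 (11 semitones up).

F5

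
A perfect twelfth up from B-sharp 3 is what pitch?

Five letters up from B (plus an octave) reaches F.
A perfect twelfth spans 19 semitones, so from B#3 the target pitch is F##5.

F-double-sharp 5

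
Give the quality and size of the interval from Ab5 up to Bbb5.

minor second

A to B spans two letter names (A-B) — that makes it a second of some quality.
At 1 semitone, Ab5→Bbb5 falls one short of a major second: minor.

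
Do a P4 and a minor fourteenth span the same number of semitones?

A perfect fourth is 5 semitones but a minor fourteenth is 22 semitones — different sizes.

No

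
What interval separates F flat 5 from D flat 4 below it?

m10

Descending from Fb5 to Db4 is the same interval as ascending Db4 to Fb5.
D to F spans three letter names (D-E-F), plus an octave — that makes it a tenth of some quality.
At 15 semitones, Db4→Fb5 falls one short of a major tenth: minor.
(Equivalently, a compound minor third: a minor third plus an octave.)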